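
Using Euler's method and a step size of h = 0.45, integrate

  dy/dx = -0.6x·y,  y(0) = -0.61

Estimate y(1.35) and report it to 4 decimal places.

-0.4057

Euler: y_{n+1} = y_n + h·f(x_n, y_n).
x=0.000000, y=-0.610000: f=0.000000 → y ← -0.610000 + 0.45·0.000000 = -0.610000
x=0.450000, y=-0.610000: f=0.164700 → y ← -0.610000 + 0.45·0.164700 = -0.535885
x=0.900000, y=-0.535885: f=0.289378 → y ← -0.535885 + 0.45·0.289378 = -0.405665
y(1.35) ≈ -0.4057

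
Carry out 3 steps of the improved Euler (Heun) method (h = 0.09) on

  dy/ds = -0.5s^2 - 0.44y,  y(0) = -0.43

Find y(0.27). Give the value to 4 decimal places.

-0.3852

Heun: k1 = f(s_n, y_n); k2 = f(s_n + h, y_n + h·k1); y_{n+1} = y_n + (h/2)·(k1 + k2).
s=0.000000, y=-0.430000:
  k1 = f(0.000000, -0.430000) = 0.189200
  k2 = f(0.090000, -0.412972) = 0.177658
  y ← -0.430000 + (0.09/2)·(0.189200 + 0.177658) = -0.413491
s=0.090000, y=-0.413491:
  k1 = f(0.090000, -0.413491) = 0.177886
  k2 = f(0.180000, -0.397482) = 0.158692
  y ← -0.413491 + (0.09/2)·(0.177886 + 0.158692) = -0.398345
s=0.180000, y=-0.398345:
  k1 = f(0.180000, -0.398345) = 0.159072
  k2 = f(0.270000, -0.384029) = 0.132523
  y ← -0.398345 + (0.09/2)·(0.159072 + 0.132523) = -0.385224
y(0.27) ≈ -0.3852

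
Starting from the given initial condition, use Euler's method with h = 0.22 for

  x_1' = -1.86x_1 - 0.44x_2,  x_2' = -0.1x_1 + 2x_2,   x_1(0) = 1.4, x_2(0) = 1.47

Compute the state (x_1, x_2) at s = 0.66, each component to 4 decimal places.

-0.1696, 4.2994

Euler on (x_1,x_2): x_1_{n+1} = x_1_n + h·x_1', x_2_{n+1} = x_2_n + h·x_2'.
0.000000: (1.400000, 1.470000); f=(-3.250800, 2.800000) → (0.684824, 2.086000)
0.220000: (0.684824, 2.086000); f=(-2.191613, 4.103518) → (0.202669, 2.988774)
0.440000: (0.202669, 2.988774); f=(-1.692025, 5.957281) → (-0.169576, 4.299376)
(x_1(0.66), x_2(0.66)) ≈ (-0.1696, 4.2994)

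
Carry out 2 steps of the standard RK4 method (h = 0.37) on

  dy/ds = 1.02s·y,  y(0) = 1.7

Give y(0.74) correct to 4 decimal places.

RK4: k1 = f(s_n, y_n); k2 = f(s_n + h/2, y_n + (h/2)·k1); k3 = f(s_n + h/2, y_n + (h/2)·k2); k4 = f(s_n + h, y_n + h·k3); y_{n+1} = y_n + (h/6)·(k1 + 2k2 + 2k3 + k4).
s=0.000000, y=1.700000:
  k1 = f(0.000000, 1.700000) = 0.000000
  k2 = f(0.185000, 1.700000) = 0.320790
  k3 = f(0.185000, 1.759346) = 0.331989
  k4 = f(0.370000, 1.822836) = 0.687938
  y ← 1.700000 + (0.37/6)·(k1 + 2k2 + 2k3 + k4) = 1.822932
s=0.370000, y=1.822932:
  k1 = f(0.370000, 1.822932) = 0.687975
  k2 = f(0.555000, 1.950208) = 1.104012
  k3 = f(0.555000, 2.027175) = 1.147584
  k4 = f(0.740000, 2.247538) = 1.696442
  y ← 1.822932 + (0.37/6)·(k1 + 2k2 + 2k3 + k4) = 2.247668
y(0.74) ≈ 2.2477

2.2477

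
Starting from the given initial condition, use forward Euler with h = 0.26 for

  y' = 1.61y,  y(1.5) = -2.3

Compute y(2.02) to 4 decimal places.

Euler: y_{n+1} = y_n + h·f(t_n, y_n).
t=1.500000, y=-2.300000: f=-3.703000 → y ← -2.300000 + 0.26·(-3.703000) = -3.262780
t=1.760000, y=-3.262780: f=-5.253076 → y ← -3.262780 + 0.26·(-5.253076) = -4.628580
y(2.02) ≈ -4.6286

-4.6286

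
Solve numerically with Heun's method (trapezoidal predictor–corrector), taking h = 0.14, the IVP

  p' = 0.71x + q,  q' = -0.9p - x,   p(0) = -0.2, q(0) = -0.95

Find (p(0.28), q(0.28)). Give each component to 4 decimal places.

Heun on (p,q): k1 = f(x_n, state_n); k2 = f(x_n + h, state_n + h·k1); state_{n+1} = state_n + (h/2)·(k1 + k2).
0.000000: (-0.200000, -0.950000)
  k1 = (-0.950000, 0.180000)
  predictor → (-0.333000, -0.924800)
  k2 = (-0.825400, 0.159700)
  → (-0.324278, -0.926221)
0.140000: (-0.324278, -0.926221)
  k1 = (-0.826821, 0.151850)
  predictor → (-0.440033, -0.904962)
  k2 = (-0.706162, 0.116030)
  → (-0.431587, -0.907469)
(p(0.28), q(0.28)) ≈ (-0.4316, -0.9075)

-0.4316, -0.9075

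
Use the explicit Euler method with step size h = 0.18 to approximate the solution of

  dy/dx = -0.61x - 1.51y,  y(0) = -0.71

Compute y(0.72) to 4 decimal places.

-0.2982

Euler: y_{n+1} = y_n + h·f(x_n, y_n).
x=0.000000, y=-0.710000: f=1.072100 → y ← -0.710000 + 0.18·1.072100 = -0.517022
x=0.180000, y=-0.517022: f=0.670903 → y ← -0.517022 + 0.18·0.670903 = -0.396259
x=0.360000, y=-0.396259: f=0.378752 → y ← -0.396259 + 0.18·0.378752 = -0.328084
x=0.540000, y=-0.328084: f=0.166007 → y ← -0.328084 + 0.18·0.166007 = -0.298203
y(0.72) ≈ -0.2982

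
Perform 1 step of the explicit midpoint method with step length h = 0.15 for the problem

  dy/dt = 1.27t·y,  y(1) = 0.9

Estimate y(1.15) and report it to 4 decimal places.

Midpoint: k1 = f(t_n, y_n); k2 = f(t_n + h/2, y_n + (h/2)·k1); y_{n+1} = y_n + h·k2.
t=1.000000, y=0.900000:
  k1 = f(1.000000, 0.900000) = 1.143000
  k2 = f(1.075000, 0.985725) = 1.345761
  y ← 0.900000 + 0.15·1.345761 = 1.101864
y(1.15) ≈ 1.1019

1.1019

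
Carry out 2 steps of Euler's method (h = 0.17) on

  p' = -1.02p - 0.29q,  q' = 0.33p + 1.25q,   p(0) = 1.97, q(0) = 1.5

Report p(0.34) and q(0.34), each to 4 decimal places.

1.1898, 2.4264

Euler on (p,q): p_{n+1} = p_n + h·p', q_{n+1} = q_n + h·q'.
0.000000: (1.970000, 1.500000); f=(-2.444400, 2.525100) → (1.554452, 1.929267)
0.170000: (1.554452, 1.929267); f=(-2.145028, 2.924553) → (1.189797, 2.426441)
(p(0.34), q(0.34)) ≈ (1.1898, 2.4264)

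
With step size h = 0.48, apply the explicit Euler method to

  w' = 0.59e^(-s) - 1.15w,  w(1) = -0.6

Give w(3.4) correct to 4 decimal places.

Euler: w_{n+1} = w_n + h·f(s_n, w_n).
s=1.000000, w=-0.600000: f=0.907049 → w ← -0.600000 + 0.48·0.907049 = -0.164617
s=1.480000, w=-0.164617: f=0.323615 → w ← -0.164617 + 0.48·0.323615 = -0.009281
s=1.960000, w=-0.009281: f=0.093780 → w ← -0.009281 + 0.48·0.093780 = 0.035733
s=2.440000, w=0.035733: f=0.010332 → w ← 0.035733 + 0.48·0.010332 = 0.040692
s=2.920000, w=0.040692: f=-0.014975 → w ← 0.040692 + 0.48·(-0.014975) = 0.033504
w(3.4) ≈ 0.0335

0.0335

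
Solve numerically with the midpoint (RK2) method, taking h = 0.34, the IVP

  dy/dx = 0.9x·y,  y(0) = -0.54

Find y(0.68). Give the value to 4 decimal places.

Midpoint: k1 = f(x_n, y_n); k2 = f(x_n + h/2, y_n + (h/2)·k1); y_{n+1} = y_n + h·k2.
x=0.000000, y=-0.540000:
  k1 = f(0.000000, -0.540000) = 0.000000
  k2 = f(0.170000, -0.540000) = -0.082620
  y ← -0.540000 + 0.34·(-0.082620) = -0.568091
x=0.340000, y=-0.568091:
  k1 = f(0.340000, -0.568091) = -0.173836
  k2 = f(0.510000, -0.597643) = -0.274318
  y ← -0.568091 + 0.34·(-0.274318) = -0.661359
y(0.68) ≈ -0.6614

-0.6614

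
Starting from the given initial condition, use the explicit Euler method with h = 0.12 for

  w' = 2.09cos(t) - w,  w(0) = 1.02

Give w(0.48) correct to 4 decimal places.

1.4245

Euler: w_{n+1} = w_n + h·f(t_n, w_n).
t=0.000000, w=1.020000: f=1.070000 → w ← 1.020000 + 0.12·1.070000 = 1.148400
t=0.120000, w=1.148400: f=0.926570 → w ← 1.148400 + 0.12·0.926570 = 1.259588
t=0.240000, w=1.259588: f=0.770508 → w ← 1.259588 + 0.12·0.770508 = 1.352049
t=0.360000, w=1.352049: f=0.603975 → w ← 1.352049 + 0.12·0.603975 = 1.424526
w(0.48) ≈ 1.4245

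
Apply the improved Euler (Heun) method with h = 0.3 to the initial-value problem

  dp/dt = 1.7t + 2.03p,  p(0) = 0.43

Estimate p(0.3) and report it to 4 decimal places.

Heun: k1 = f(t_n, p_n); k2 = f(t_n + h, p_n + h·k1); p_{n+1} = p_n + (h/2)·(k1 + k2).
t=0.000000, p=0.430000:
  k1 = f(0.000000, 0.430000) = 0.872900
  k2 = f(0.300000, 0.691870) = 1.914496
  p ← 0.430000 + (0.3/2)·(0.872900 + 1.914496) = 0.848109
p(0.3) ≈ 0.8481

0.8481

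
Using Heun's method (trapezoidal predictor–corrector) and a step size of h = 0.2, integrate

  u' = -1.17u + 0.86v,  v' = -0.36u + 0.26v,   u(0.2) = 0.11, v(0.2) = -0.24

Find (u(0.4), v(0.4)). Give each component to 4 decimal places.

Heun on (u,v): k1 = f(t_n, state_n); k2 = f(t_n + h, state_n + h·k1); state_{n+1} = state_n + (h/2)·(k1 + k2).
0.200000: (0.110000, -0.240000)
  k1 = (-0.335100, -0.102000)
  predictor → (0.042980, -0.260400)
  k2 = (-0.274231, -0.083177)
  → (0.049067, -0.258518)
(u(0.4), v(0.4)) ≈ (0.0491, -0.2585)

0.0491, -0.2585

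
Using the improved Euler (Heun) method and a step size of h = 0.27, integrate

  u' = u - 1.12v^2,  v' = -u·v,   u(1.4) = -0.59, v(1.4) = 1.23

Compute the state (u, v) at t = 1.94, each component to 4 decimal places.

Heun on (u,v): k1 = f(t_n, state_n); k2 = f(t_n + h, state_n + h·k1); state_{n+1} = state_n + (h/2)·(k1 + k2).
1.400000: (-0.590000, 1.230000)
  k1 = (-2.284448, 0.725700)
  predictor → (-1.206801, 1.425939)
  k2 = (-3.484099, 1.720825)
  → (-1.368754, 1.560281)
1.670000: (-1.368754, 1.560281)
  k1 = (-4.095367, 2.135640)
  predictor → (-2.474503, 2.136904)
  k2 = (-7.588823, 5.287775)
  → (-2.946120, 2.562442)
(u(1.94), v(1.94)) ≈ (-2.9461, 2.5624)

-2.9461, 2.5624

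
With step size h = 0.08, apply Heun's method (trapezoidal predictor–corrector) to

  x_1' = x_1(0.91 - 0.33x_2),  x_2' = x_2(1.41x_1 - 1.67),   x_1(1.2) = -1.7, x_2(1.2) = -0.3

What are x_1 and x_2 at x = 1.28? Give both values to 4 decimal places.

Heun on (x_1,x_2): k1 = f(x_n, state_n); k2 = f(x_n + h, state_n + h·k1); state_{n+1} = state_n + (h/2)·(k1 + k2).
1.200000: (-1.700000, -0.300000)
  k1 = (-1.715300, 1.220100)
  predictor → (-1.837224, -0.202392)
  k2 = (-1.794581, 0.862288)
  → (-1.840395, -0.216704)
(x_1(1.28), x_2(1.28)) ≈ (-1.8404, -0.2167)

-1.8404, -0.2167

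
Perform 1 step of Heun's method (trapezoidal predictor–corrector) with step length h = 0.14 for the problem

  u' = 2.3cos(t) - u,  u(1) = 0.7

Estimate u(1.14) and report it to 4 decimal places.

0.7509

Heun: k1 = f(t_n, u_n); k2 = f(t_n + h, u_n + h·k1); u_{n+1} = u_n + (h/2)·(k1 + k2).
t=1.000000, u=0.700000:
  k1 = f(1.000000, 0.700000) = 0.542695
  k2 = f(1.140000, 0.775977) = 0.184490
  u ← 0.700000 + (0.14/2)·(0.542695 + 0.184490) = 0.750903
u(1.14) ≈ 0.7509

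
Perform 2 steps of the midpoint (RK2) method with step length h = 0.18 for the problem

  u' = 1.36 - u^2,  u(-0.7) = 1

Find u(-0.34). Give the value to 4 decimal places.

1.0895

Midpoint: k1 = f(t_n, u_n); k2 = f(t_n + h/2, u_n + (h/2)·k1); u_{n+1} = u_n + h·k2.
t=-0.700000, u=1.000000:
  k1 = f(-0.700000, 1.000000) = 0.360000
  k2 = f(-0.610000, 1.032400) = 0.294150
  u ← 1.000000 + 0.18·0.294150 = 1.052947
t=-0.520000, u=1.052947:
  k1 = f(-0.520000, 1.052947) = 0.251303
  k2 = f(-0.430000, 1.075564) = 0.203162
  u ← 1.052947 + 0.18·0.203162 = 1.089516
u(-0.34) ≈ 1.0895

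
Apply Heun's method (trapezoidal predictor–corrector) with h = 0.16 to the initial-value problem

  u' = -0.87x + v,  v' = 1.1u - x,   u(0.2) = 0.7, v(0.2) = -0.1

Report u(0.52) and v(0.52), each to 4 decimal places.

0.5916, 0.0142

Heun on (u,v): k1 = f(x_n, state_n); k2 = f(x_n + h, state_n + h·k1); state_{n+1} = state_n + (h/2)·(k1 + k2).
0.200000: (0.700000, -0.100000)
  k1 = (-0.274000, 0.570000)
  predictor → (0.656160, -0.008800)
  k2 = (-0.322000, 0.361776)
  → (0.652320, -0.025458)
0.360000: (0.652320, -0.025458)
  k1 = (-0.338658, 0.357552)
  predictor → (0.598135, 0.031750)
  k2 = (-0.420650, 0.137948)
  → (0.591575, 0.014182)
(u(0.52), v(0.52)) ≈ (0.5916, 0.0142)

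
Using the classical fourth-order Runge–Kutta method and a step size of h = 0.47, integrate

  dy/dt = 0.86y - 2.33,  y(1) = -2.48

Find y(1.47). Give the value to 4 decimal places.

RK4: k1 = f(t_n, y_n); k2 = f(t_n + h/2, y_n + (h/2)·k1); k3 = f(t_n + h/2, y_n + (h/2)·k2); k4 = f(t_n + h, y_n + h·k3); y_{n+1} = y_n + (h/6)·(k1 + 2k2 + 2k3 + k4).
t=1.000000, y=-2.480000:
  k1 = f(1.000000, -2.480000) = -4.462800
  k2 = f(1.235000, -3.528758) = -5.364732
  k3 = f(1.235000, -3.740712) = -5.547012
  k4 = f(1.470000, -5.087096) = -6.704902
  y ← -2.480000 + (0.47/6)·(k1 + 2k2 + 2k3 + k4) = -5.064310
y(1.47) ≈ -5.0643

-5.0643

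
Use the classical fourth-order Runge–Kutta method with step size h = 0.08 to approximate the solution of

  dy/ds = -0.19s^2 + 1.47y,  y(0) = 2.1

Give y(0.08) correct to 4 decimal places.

RK4: k1 = f(s_n, y_n); k2 = f(s_n + h/2, y_n + (h/2)·k1); k3 = f(s_n + h/2, y_n + (h/2)·k2); k4 = f(s_n + h, y_n + h·k3); y_{n+1} = y_n + (h/6)·(k1 + 2k2 + 2k3 + k4).
s=0.000000, y=2.100000:
  k1 = f(0.000000, 2.100000) = 3.087000
  k2 = f(0.040000, 2.223480) = 3.268212
  k3 = f(0.040000, 2.230728) = 3.278867
  k4 = f(0.080000, 2.362309) = 3.471379
  y ← 2.100000 + (0.08/6)·(k1 + 2k2 + 2k3 + k4) = 2.362034
y(0.08) ≈ 2.3620

2.3620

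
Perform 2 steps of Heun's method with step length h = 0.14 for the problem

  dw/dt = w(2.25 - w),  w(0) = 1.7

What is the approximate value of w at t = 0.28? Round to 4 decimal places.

Heun: k1 = f(t_n, w_n); k2 = f(t_n + h, w_n + h·k1); w_{n+1} = w_n + (h/2)·(k1 + k2).
t=0.000000, w=1.700000:
  k1 = f(0.000000, 1.700000) = 0.935000
  k2 = f(0.140000, 1.830900) = 0.767330
  w ← 1.700000 + (0.14/2)·(0.935000 + 0.767330) = 1.819163
t=0.140000, w=1.819163:
  k1 = f(0.140000, 1.819163) = 0.783763
  k2 = f(0.280000, 1.928890) = 0.619386
  w ← 1.819163 + (0.14/2)·(0.783763 + 0.619386) = 1.917384
w(0.28) ≈ 1.9174

1.9174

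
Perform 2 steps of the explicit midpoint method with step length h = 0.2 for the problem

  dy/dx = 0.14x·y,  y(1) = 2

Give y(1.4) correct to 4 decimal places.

Midpoint: k1 = f(x_n, y_n); k2 = f(x_n + h/2, y_n + (h/2)·k1); y_{n+1} = y_n + h·k2.
x=1.000000, y=2.000000:
  k1 = f(1.000000, 2.000000) = 0.280000
  k2 = f(1.100000, 2.028000) = 0.312312
  y ← 2.000000 + 0.2·0.312312 = 2.062462
x=1.200000, y=2.062462:
  k1 = f(1.200000, 2.062462) = 0.346494
  k2 = f(1.300000, 2.097112) = 0.381674
  y ← 2.062462 + 0.2·0.381674 = 2.138797
y(1.4) ≈ 2.1388

2.1388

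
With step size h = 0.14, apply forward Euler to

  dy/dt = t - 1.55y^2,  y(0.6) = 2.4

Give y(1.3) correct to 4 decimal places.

0.8702

Euler: y_{n+1} = y_n + h·f(t_n, y_n).
t=0.600000, y=2.400000: f=-8.328000 → y ← 2.400000 + 0.14·(-8.328000) = 1.234080
t=0.740000, y=1.234080: f=-1.620578 → y ← 1.234080 + 0.14·(-1.620578) = 1.007199
t=0.880000, y=1.007199: f=-0.692398 → y ← 1.007199 + 0.14·(-0.692398) = 0.910263
t=1.020000, y=0.910263: f=-0.264298 → y ← 0.910263 + 0.14·(-0.264298) = 0.873262
t=1.160000, y=0.873262: f=-0.022008 → y ← 0.873262 + 0.14·(-0.022008) = 0.870181
y(1.3) ≈ 0.8702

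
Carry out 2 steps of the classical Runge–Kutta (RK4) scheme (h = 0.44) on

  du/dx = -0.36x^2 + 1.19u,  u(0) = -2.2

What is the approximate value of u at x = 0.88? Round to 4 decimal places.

RK4: k1 = f(x_n, u_n); k2 = f(x_n + h/2, u_n + (h/2)·k1); k3 = f(x_n + h/2, u_n + (h/2)·k2); k4 = f(x_n + h, u_n + h·k3); u_{n+1} = u_n + (h/6)·(k1 + 2k2 + 2k3 + k4).
x=0.000000, u=-2.200000:
  k1 = f(0.000000, -2.200000) = -2.618000
  k2 = f(0.220000, -2.775960) = -3.320816
  k3 = f(0.220000, -2.930580) = -3.504814
  k4 = f(0.440000, -3.742118) = -4.522816
  u ← -2.200000 + (0.44/6)·(k1 + 2k2 + 2k3 + k4) = -3.724752
x=0.440000, u=-3.724752:
  k1 = f(0.440000, -3.724752) = -4.502151
  k2 = f(0.660000, -4.715226) = -5.767934
  k3 = f(0.660000, -4.993698) = -6.099316
  k4 = f(0.880000, -6.408452) = -7.904841
  u ← -3.724752 + (0.44/6)·(k1 + 2k2 + 2k3 + k4) = -6.375129
u(0.88) ≈ -6.3751

-6.3751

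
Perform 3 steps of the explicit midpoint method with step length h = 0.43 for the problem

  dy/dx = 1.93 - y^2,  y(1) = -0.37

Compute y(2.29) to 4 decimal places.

1.2083

Midpoint: k1 = f(x_n, y_n); k2 = f(x_n + h/2, y_n + (h/2)·k1); y_{n+1} = y_n + h·k2.
x=1.000000, y=-0.370000:
  k1 = f(1.000000, -0.370000) = 1.793100
  k2 = f(1.215000, 0.015516) = 1.929759
  y ← -0.370000 + 0.43·1.929759 = 0.459796
x=1.430000, y=0.459796:
  k1 = f(1.430000, 0.459796) = 1.718587
  k2 = f(1.645000, 0.829293) = 1.242274
  y ← 0.459796 + 0.43·1.242274 = 0.993974
x=1.860000, y=0.993974:
  k1 = f(1.860000, 0.993974) = 0.942015
  k2 = f(2.075000, 1.196507) = 0.498370
  y ← 0.993974 + 0.43·0.498370 = 1.208273
y(2.29) ≈ 1.2083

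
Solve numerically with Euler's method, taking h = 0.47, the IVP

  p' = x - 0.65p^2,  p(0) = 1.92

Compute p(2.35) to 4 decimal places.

Euler: p_{n+1} = p_n + h·f(x_n, p_n).
x=0.000000, p=1.920000: f=-2.396160 → p ← 1.920000 + 0.47·(-2.396160) = 0.793805
x=0.470000, p=0.793805: f=0.060418 → p ← 0.793805 + 0.47·0.060418 = 0.822201
x=0.940000, p=0.822201: f=0.500590 → p ← 0.822201 + 0.47·0.500590 = 1.057479
x=1.410000, p=1.057479: f=0.683130 → p ← 1.057479 + 0.47·0.683130 = 1.378550
x=1.880000, p=1.378550: f=0.644740 → p ← 1.378550 + 0.47·0.644740 = 1.681578
p(2.35) ≈ 1.6816

1.6816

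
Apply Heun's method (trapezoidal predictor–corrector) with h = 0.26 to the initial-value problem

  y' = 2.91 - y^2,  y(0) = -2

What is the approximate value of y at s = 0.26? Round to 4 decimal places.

-2.4412

Heun: k1 = f(s_n, y_n); k2 = f(s_n + h, y_n + h·k1); y_{n+1} = y_n + (h/2)·(k1 + k2).
s=0.000000, y=-2.000000:
  k1 = f(0.000000, -2.000000) = -1.090000
  k2 = f(0.260000, -2.283400) = -2.303916
  y ← -2.000000 + (0.26/2)·(-1.090000 + (-2.303916)) = -2.441209
y(0.26) ≈ -2.4412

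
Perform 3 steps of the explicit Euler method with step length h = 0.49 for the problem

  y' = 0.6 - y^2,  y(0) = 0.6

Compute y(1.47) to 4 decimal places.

Euler: y_{n+1} = y_n + h·f(x_n, y_n).
x=0.000000, y=0.600000: f=0.240000 → y ← 0.600000 + 0.49·0.240000 = 0.717600
x=0.490000, y=0.717600: f=0.085050 → y ← 0.717600 + 0.49·0.085050 = 0.759275
x=0.980000, y=0.759275: f=0.023502 → y ← 0.759275 + 0.49·0.023502 = 0.770791
y(1.47) ≈ 0.7708

0.7708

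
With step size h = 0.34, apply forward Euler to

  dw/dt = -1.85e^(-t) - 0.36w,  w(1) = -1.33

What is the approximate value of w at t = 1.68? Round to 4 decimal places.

Euler: w_{n+1} = w_n + h·f(t_n, w_n).
t=1.000000, w=-1.330000: f=-0.201777 → w ← -1.330000 + 0.34·(-0.201777) = -1.398604
t=1.340000, w=-1.398604: f=0.019083 → w ← -1.398604 + 0.34·0.019083 = -1.392116
w(1.68) ≈ -1.3921

-1.3921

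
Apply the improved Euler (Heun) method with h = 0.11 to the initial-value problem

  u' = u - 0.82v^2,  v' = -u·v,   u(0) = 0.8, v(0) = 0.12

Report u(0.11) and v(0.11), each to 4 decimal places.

0.8916, 0.1094

Heun on (u,v): k1 = f(s_n, state_n); k2 = f(s_n + h, state_n + h·k1); state_{n+1} = state_n + (h/2)·(k1 + k2).
0.000000: (0.800000, 0.120000)
  k1 = (0.788192, -0.096000)
  predictor → (0.886701, 0.109440)
  k2 = (0.876880, -0.097041)
  → (0.891579, 0.109383)
(u(0.11), v(0.11)) ≈ (0.8916, 0.1094)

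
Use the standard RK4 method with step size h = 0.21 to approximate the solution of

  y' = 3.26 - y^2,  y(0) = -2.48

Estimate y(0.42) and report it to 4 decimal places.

-10.1883

RK4: k1 = f(t_n, y_n); k2 = f(t_n + h/2, y_n + (h/2)·k1); k3 = f(t_n + h/2, y_n + (h/2)·k2); k4 = f(t_n + h, y_n + h·k3); y_{n+1} = y_n + (h/6)·(k1 + 2k2 + 2k3 + k4).
t=0.000000, y=-2.480000:
  k1 = f(0.000000, -2.480000) = -2.890400
  k2 = f(0.105000, -2.783492) = -4.487828
  k3 = f(0.105000, -2.951222) = -5.449711
  k4 = f(0.210000, -3.624439) = -9.876560
  y ← -2.480000 + (0.21/6)·(k1 + 2k2 + 2k3 + k4) = -3.622471
t=0.210000, y=-3.622471:
  k1 = f(0.210000, -3.622471) = -9.862298
  k2 = f(0.315000, -4.658013) = -18.437081
  k3 = f(0.315000, -5.558365) = -27.635420
  k4 = f(0.420000, -9.425909) = -85.587769
  y ← -3.622471 + (0.21/6)·(k1 + 2k2 + 2k3 + k4) = -10.188299
y(0.42) ≈ -10.1883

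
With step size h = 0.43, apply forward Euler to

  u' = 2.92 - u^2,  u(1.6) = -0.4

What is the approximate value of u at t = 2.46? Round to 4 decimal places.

Euler: u_{n+1} = u_n + h·f(t_n, u_n).
t=1.600000, u=-0.400000: f=2.760000 → u ← -0.400000 + 0.43·2.760000 = 0.786800
t=2.030000, u=0.786800: f=2.300946 → u ← 0.786800 + 0.43·2.300946 = 1.776207
u(2.46) ≈ 1.7762

1.7762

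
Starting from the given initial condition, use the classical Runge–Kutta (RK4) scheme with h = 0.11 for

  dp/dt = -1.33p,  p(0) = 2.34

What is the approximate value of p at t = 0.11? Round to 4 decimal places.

RK4: k1 = f(t_n, p_n); k2 = f(t_n + h/2, p_n + (h/2)·k1); k3 = f(t_n + h/2, p_n + (h/2)·k2); k4 = f(t_n + h, p_n + h·k3); p_{n+1} = p_n + (h/6)·(k1 + 2k2 + 2k3 + k4).
t=0.000000, p=2.340000:
  k1 = f(0.000000, 2.340000) = -3.112200
  k2 = f(0.055000, 2.168829) = -2.884543
  k3 = f(0.055000, 2.181350) = -2.901196
  k4 = f(0.110000, 2.020868) = -2.687755
  p ← 2.340000 + (0.11/6)·(k1 + 2k2 + 2k3 + k4) = 2.021524
p(0.11) ≈ 2.0215

2.0215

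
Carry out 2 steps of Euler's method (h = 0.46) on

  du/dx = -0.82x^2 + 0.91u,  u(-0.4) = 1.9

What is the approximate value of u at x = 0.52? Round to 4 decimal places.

Euler: u_{n+1} = u_n + h·f(x_n, u_n).
x=-0.400000, u=1.900000: f=1.597800 → u ← 1.900000 + 0.46·1.597800 = 2.634988
x=0.060000, u=2.634988: f=2.394887 → u ← 2.634988 + 0.46·2.394887 = 3.736636
u(0.52) ≈ 3.7366

3.7366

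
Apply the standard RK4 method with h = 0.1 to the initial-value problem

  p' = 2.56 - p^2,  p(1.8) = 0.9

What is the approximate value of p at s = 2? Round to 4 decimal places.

1.1883

RK4: k1 = f(s_n, p_n); k2 = f(s_n + h/2, p_n + (h/2)·k1); k3 = f(s_n + h/2, p_n + (h/2)·k2); k4 = f(s_n + h, p_n + h·k3); p_{n+1} = p_n + (h/6)·(k1 + 2k2 + 2k3 + k4).
s=1.800000, p=0.900000:
  k1 = f(1.800000, 0.900000) = 1.750000
  k2 = f(1.850000, 0.987500) = 1.584844
  k3 = f(1.850000, 0.979242) = 1.601085
  k4 = f(1.900000, 1.060108) = 1.436170
  p ← 0.900000 + (0.1/6)·(k1 + 2k2 + 2k3 + k4) = 1.059300
s=1.900000, p=1.059300:
  k1 = f(1.900000, 1.059300) = 1.437883
  k2 = f(1.950000, 1.131195) = 1.280399
  k3 = f(1.950000, 1.123320) = 1.298151
  k4 = f(2.000000, 1.189116) = 1.146004
  p ← 1.059300 + (0.1/6)·(k1 + 2k2 + 2k3 + k4) = 1.188317
p(2) ≈ 1.1883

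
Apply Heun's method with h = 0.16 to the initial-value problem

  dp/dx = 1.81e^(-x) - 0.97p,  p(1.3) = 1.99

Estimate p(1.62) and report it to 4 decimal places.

1.5755

Heun: k1 = f(x_n, p_n); k2 = f(x_n + h, p_n + h·k1); p_{n+1} = p_n + (h/2)·(k1 + k2).
x=1.300000, p=1.990000:
  k1 = f(1.300000, 1.990000) = -1.437017
  k2 = f(1.460000, 1.760077) = -1.286927
  p ← 1.990000 + (0.16/2)·(-1.437017 + (-1.286927)) = 1.772084
x=1.460000, p=1.772084:
  k1 = f(1.460000, 1.772084) = -1.298574
  k2 = f(1.620000, 1.564313) = -1.159187
  p ← 1.772084 + (0.16/2)·(-1.298574 + (-1.159187)) = 1.575464
p(1.62) ≈ 1.5755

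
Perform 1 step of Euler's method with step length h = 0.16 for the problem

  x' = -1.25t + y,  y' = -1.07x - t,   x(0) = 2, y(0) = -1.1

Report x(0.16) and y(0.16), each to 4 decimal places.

Euler on (x,y): x_{n+1} = x_n + h·x', y_{n+1} = y_n + h·y'.
0.000000: (2.000000, -1.100000); f=(-1.100000, -2.140000) → (1.824000, -1.442400)
(x(0.16), y(0.16)) ≈ (1.8240, -1.4424)

1.8240, -1.4424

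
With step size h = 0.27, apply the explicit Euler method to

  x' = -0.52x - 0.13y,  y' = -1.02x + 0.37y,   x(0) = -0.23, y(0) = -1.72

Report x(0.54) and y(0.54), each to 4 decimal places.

-0.0539, -1.9733

Euler on (x,y): x_{n+1} = x_n + h·x', y_{n+1} = y_n + h·y'.
0.000000: (-0.230000, -1.720000); f=(0.343200, -0.401800) → (-0.137336, -1.828486)
0.270000: (-0.137336, -1.828486); f=(0.309118, -0.536457) → (-0.053874, -1.973329)
(x(0.54), y(0.54)) ≈ (-0.0539, -1.9733)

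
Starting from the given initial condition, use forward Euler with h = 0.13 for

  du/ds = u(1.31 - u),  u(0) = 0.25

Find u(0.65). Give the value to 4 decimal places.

0.4564

Euler: u_{n+1} = u_n + h·f(s_n, u_n).
s=0.000000, u=0.250000: f=0.265000 → u ← 0.250000 + 0.13·0.265000 = 0.284450
s=0.130000, u=0.284450: f=0.291718 → u ← 0.284450 + 0.13·0.291718 = 0.322373
s=0.260000, u=0.322373: f=0.318384 → u ← 0.322373 + 0.13·0.318384 = 0.363763
s=0.390000, u=0.363763: f=0.344206 → u ← 0.363763 + 0.13·0.344206 = 0.408510
s=0.520000, u=0.408510: f=0.368268 → u ← 0.408510 + 0.13·0.368268 = 0.456385
u(0.65) ≈ 0.4564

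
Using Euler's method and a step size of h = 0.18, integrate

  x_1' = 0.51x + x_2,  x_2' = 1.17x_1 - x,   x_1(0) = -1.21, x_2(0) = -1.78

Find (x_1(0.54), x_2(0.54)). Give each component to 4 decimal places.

Euler on (x_1,x_2): x_1_{n+1} = x_1_n + h·x_1', x_2_{n+1} = x_2_n + h·x_2'.
0.000000: (-1.210000, -1.780000); f=(-1.780000, -1.415700) → (-1.530400, -2.034826)
0.180000: (-1.530400, -2.034826); f=(-1.943026, -1.970568) → (-1.880145, -2.389528)
0.360000: (-1.880145, -2.389528); f=(-2.205928, -2.559769) → (-2.277212, -2.850287)
(x_1(0.54), x_2(0.54)) ≈ (-2.2772, -2.8503)

-2.2772, -2.8503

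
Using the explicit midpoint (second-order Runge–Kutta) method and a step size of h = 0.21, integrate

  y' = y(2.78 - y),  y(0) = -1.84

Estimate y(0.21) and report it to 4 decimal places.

-5.0034

Midpoint: k1 = f(s_n, y_n); k2 = f(s_n + h/2, y_n + (h/2)·k1); y_{n+1} = y_n + h·k2.
s=0.000000, y=-1.840000:
  k1 = f(0.000000, -1.840000) = -8.500800
  k2 = f(0.105000, -2.732584) = -15.063599
  y ← -1.840000 + 0.21·(-15.063599) = -5.003356
y(0.21) ≈ -5.0034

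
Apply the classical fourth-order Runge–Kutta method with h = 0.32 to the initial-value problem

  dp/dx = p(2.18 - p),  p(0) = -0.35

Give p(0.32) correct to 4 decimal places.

-0.8366

RK4: k1 = f(x_n, p_n); k2 = f(x_n + h/2, p_n + (h/2)·k1); k3 = f(x_n + h/2, p_n + (h/2)·k2); k4 = f(x_n + h, p_n + h·k3); p_{n+1} = p_n + (h/6)·(k1 + 2k2 + 2k3 + k4).
x=0.000000, p=-0.350000:
  k1 = f(0.000000, -0.350000) = -0.885500
  k2 = f(0.160000, -0.491680) = -1.313612
  k3 = f(0.160000, -0.560178) = -1.534987
  k4 = f(0.320000, -0.841196) = -2.541417
  p ← -0.350000 + (0.32/6)·(k1 + 2k2 + 2k3 + k4) = -0.836619
p(0.32) ≈ -0.8366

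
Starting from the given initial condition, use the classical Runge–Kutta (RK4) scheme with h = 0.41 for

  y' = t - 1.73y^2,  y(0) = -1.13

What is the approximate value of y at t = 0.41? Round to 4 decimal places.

-4.4352

RK4: k1 = f(t_n, y_n); k2 = f(t_n + h/2, y_n + (h/2)·k1); k3 = f(t_n + h/2, y_n + (h/2)·k2); k4 = f(t_n + h, y_n + h·k3); y_{n+1} = y_n + (h/6)·(k1 + 2k2 + 2k3 + k4).
t=0.000000, y=-1.130000:
  k1 = f(0.000000, -1.130000) = -2.209037
  k2 = f(0.205000, -1.582853) = -4.129381
  k3 = f(0.205000, -1.976523) = -6.553493
  k4 = f(0.410000, -3.816932) = -24.794319
  y ← -1.130000 + (0.41/6)·(k1 + 2k2 + 2k3 + k4) = -4.435222
y(0.41) ≈ -4.4352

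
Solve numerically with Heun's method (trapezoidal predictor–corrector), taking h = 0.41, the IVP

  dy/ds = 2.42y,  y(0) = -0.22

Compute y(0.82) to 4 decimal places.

-1.3579

Heun: k1 = f(s_n, y_n); k2 = f(s_n + h, y_n + h·k1); y_{n+1} = y_n + (h/2)·(k1 + k2).
s=0.000000, y=-0.220000:
  k1 = f(0.000000, -0.220000) = -0.532400
  k2 = f(0.410000, -0.438284) = -1.060647
  y ← -0.220000 + (0.41/2)·(-0.532400 + (-1.060647)) = -0.546575
s=0.410000, y=-0.546575:
  k1 = f(0.410000, -0.546575) = -1.322711
  k2 = f(0.820000, -1.088886) = -2.635104
  y ← -0.546575 + (0.41/2)·(-1.322711 + (-2.635104)) = -1.357927
y(0.82) ≈ -1.3579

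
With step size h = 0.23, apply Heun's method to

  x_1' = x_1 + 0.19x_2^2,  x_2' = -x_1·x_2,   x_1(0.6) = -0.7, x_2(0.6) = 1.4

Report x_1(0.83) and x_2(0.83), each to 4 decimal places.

Heun on (x_1,x_2): k1 = f(x_n, state_n); k2 = f(x_n + h, state_n + h·k1); state_{n+1} = state_n + (h/2)·(k1 + k2).
0.600000: (-0.700000, 1.400000)
  k1 = (-0.327600, 0.980000)
  predictor → (-0.775348, 1.625400)
  k2 = (-0.273382, 1.260251)
  → (-0.769113, 1.657629)
(x_1(0.83), x_2(0.83)) ≈ (-0.7691, 1.6576)

-0.7691, 1.6576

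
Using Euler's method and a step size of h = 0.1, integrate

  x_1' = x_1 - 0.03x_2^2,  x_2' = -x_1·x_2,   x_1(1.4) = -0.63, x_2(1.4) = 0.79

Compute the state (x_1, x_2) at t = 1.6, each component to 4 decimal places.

-0.7665, 0.8981

Euler on (x_1,x_2): x_1_{n+1} = x_1_n + h·x_1', x_2_{n+1} = x_2_n + h·x_2'.
1.400000: (-0.630000, 0.790000); f=(-0.648723, 0.497700) → (-0.694872, 0.839770)
1.500000: (-0.694872, 0.839770); f=(-0.716029, 0.583533) → (-0.766475, 0.898123)
(x_1(1.6), x_2(1.6)) ≈ (-0.7665, 0.8981)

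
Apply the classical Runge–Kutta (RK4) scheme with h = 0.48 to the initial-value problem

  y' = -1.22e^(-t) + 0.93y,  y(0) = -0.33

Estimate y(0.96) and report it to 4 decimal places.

RK4: k1 = f(t_n, y_n); k2 = f(t_n + h/2, y_n + (h/2)·k1); k3 = f(t_n + h/2, y_n + (h/2)·k2); k4 = f(t_n + h, y_n + h·k3); y_{n+1} = y_n + (h/6)·(k1 + 2k2 + 2k3 + k4).
t=0.000000, y=-0.330000:
  k1 = f(0.000000, -0.330000) = -1.526900
  k2 = f(0.240000, -0.696456) = -1.607390
  k3 = f(0.240000, -0.715774) = -1.625355
  k4 = f(0.480000, -1.110171) = -1.787374
  y ← -0.330000 + (0.48/6)·(k1 + 2k2 + 2k3 + k4) = -1.112381
t=0.480000, y=-1.112381:
  k1 = f(0.480000, -1.112381) = -1.789430
  k2 = f(0.720000, -1.541845) = -2.027753
  k3 = f(0.720000, -1.599042) = -2.080947
  k4 = f(0.960000, -2.111236) = -2.430579
  y ← -1.112381 + (0.48/6)·(k1 + 2k2 + 2k3 + k4) = -2.107374
y(0.96) ≈ -2.1074

-2.1074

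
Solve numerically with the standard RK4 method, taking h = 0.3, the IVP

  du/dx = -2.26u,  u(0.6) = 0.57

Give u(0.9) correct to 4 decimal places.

0.2900

RK4: k1 = f(x_n, u_n); k2 = f(x_n + h/2, u_n + (h/2)·k1); k3 = f(x_n + h/2, u_n + (h/2)·k2); k4 = f(x_n + h, u_n + h·k3); u_{n+1} = u_n + (h/6)·(k1 + 2k2 + 2k3 + k4).
x=0.600000, u=0.570000:
  k1 = f(0.600000, 0.570000) = -1.288200
  k2 = f(0.750000, 0.376770) = -0.851500
  k3 = f(0.750000, 0.442275) = -0.999541
  k4 = f(0.900000, 0.270138) = -0.610511
  u ← 0.570000 + (0.3/6)·(k1 + 2k2 + 2k3 + k4) = 0.289960
u(0.9) ≈ 0.2900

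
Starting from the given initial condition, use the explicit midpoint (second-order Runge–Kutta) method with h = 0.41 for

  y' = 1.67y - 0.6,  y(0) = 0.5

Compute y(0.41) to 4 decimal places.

Midpoint: k1 = f(t_n, y_n); k2 = f(t_n + h/2, y_n + (h/2)·k1); y_{n+1} = y_n + h·k2.
t=0.000000, y=0.500000:
  k1 = f(0.000000, 0.500000) = 0.235000
  k2 = f(0.205000, 0.548175) = 0.315452
  y ← 0.500000 + 0.41·0.315452 = 0.629335
y(0.41) ≈ 0.6293

0.6293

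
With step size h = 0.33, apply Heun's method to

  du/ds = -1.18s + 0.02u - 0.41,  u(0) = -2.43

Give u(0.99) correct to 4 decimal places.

Heun: k1 = f(s_n, u_n); k2 = f(s_n + h, u_n + h·k1); u_{n+1} = u_n + (h/2)·(k1 + k2).
s=0.000000, u=-2.430000:
  k1 = f(0.000000, -2.430000) = -0.458600
  k2 = f(0.330000, -2.581338) = -0.851027
  u ← -2.430000 + (0.33/2)·(-0.458600 + (-0.851027)) = -2.646088
s=0.330000, u=-2.646088:
  k1 = f(0.330000, -2.646088) = -0.852322
  k2 = f(0.660000, -2.927355) = -1.247347
  u ← -2.646088 + (0.33/2)·(-0.852322 + (-1.247347)) = -2.992534
s=0.660000, u=-2.992534:
  k1 = f(0.660000, -2.992534) = -1.248651
  k2 = f(0.990000, -3.404589) = -1.646292
  u ← -2.992534 + (0.33/2)·(-1.248651 + (-1.646292)) = -3.470199
u(0.99) ≈ -3.4702

-3.4702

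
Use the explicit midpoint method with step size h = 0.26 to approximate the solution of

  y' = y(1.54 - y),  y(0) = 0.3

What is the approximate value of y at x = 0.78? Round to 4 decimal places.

Midpoint: k1 = f(x_n, y_n); k2 = f(x_n + h/2, y_n + (h/2)·k1); y_{n+1} = y_n + h·k2.
x=0.000000, y=0.300000:
  k1 = f(0.000000, 0.300000) = 0.372000
  k2 = f(0.130000, 0.348360) = 0.415120
  y ← 0.300000 + 0.26·0.415120 = 0.407931
x=0.260000, y=0.407931:
  k1 = f(0.260000, 0.407931) = 0.461806
  k2 = f(0.390000, 0.467966) = 0.501675
  y ← 0.407931 + 0.26·0.501675 = 0.538367
x=0.520000, y=0.538367:
  k1 = f(0.520000, 0.538367) = 0.539246
  k2 = f(0.650000, 0.608469) = 0.566808
  y ← 0.538367 + 0.26·0.566808 = 0.685737
y(0.78) ≈ 0.6857

0.6857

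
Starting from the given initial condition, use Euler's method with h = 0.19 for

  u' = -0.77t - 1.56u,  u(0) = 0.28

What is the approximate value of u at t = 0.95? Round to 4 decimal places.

-0.1588

Euler: u_{n+1} = u_n + h·f(t_n, u_n).
t=0.000000, u=0.280000: f=-0.436800 → u ← 0.280000 + 0.19·(-0.436800) = 0.197008
t=0.190000, u=0.197008: f=-0.453632 → u ← 0.197008 + 0.19·(-0.453632) = 0.110818
t=0.380000, u=0.110818: f=-0.465476 → u ← 0.110818 + 0.19·(-0.465476) = 0.022377
t=0.570000, u=0.022377: f=-0.473809 → u ← 0.022377 + 0.19·(-0.473809) = -0.067646
t=0.760000, u=-0.067646: f=-0.479672 → u ← -0.067646 + 0.19·(-0.479672) = -0.158784
u(0.95) ≈ -0.1588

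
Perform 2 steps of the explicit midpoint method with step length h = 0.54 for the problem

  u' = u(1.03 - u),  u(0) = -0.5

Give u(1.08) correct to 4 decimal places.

Midpoint: k1 = f(x_n, u_n); k2 = f(x_n + h/2, u_n + (h/2)·k1); u_{n+1} = u_n + h·k2.
x=0.000000, u=-0.500000:
  k1 = f(0.000000, -0.500000) = -0.765000
  k2 = f(0.270000, -0.706550) = -1.226959
  u ← -0.500000 + 0.54·(-1.226959) = -1.162558
x=0.540000, u=-1.162558:
  k1 = f(0.540000, -1.162558) = -2.548976
  k2 = f(0.810000, -1.850782) = -5.331698
  u ← -1.162558 + 0.54·(-5.331698) = -4.041675
u(1.08) ≈ -4.0417

-4.0417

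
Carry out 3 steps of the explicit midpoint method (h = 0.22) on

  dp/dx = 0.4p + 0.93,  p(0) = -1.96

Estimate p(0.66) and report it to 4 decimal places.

-1.8499

Midpoint: k1 = f(x_n, p_n); k2 = f(x_n + h/2, p_n + (h/2)·k1); p_{n+1} = p_n + h·k2.
x=0.000000, p=-1.960000:
  k1 = f(0.000000, -1.960000) = 0.146000
  k2 = f(0.110000, -1.943940) = 0.152424
  p ← -1.960000 + 0.22·0.152424 = -1.926467
x=0.220000, p=-1.926467:
  k1 = f(0.220000, -1.926467) = 0.159413
  k2 = f(0.330000, -1.908931) = 0.166427
  p ← -1.926467 + 0.22·0.166427 = -1.889853
x=0.440000, p=-1.889853:
  k1 = f(0.440000, -1.889853) = 0.174059
  k2 = f(0.550000, -1.870706) = 0.181718
  p ← -1.889853 + 0.22·0.181718 = -1.849875
p(0.66) ≈ -1.8499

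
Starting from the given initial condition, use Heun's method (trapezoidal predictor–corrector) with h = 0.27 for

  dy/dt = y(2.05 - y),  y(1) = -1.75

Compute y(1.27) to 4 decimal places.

-5.3260

Heun: k1 = f(t_n, y_n); k2 = f(t_n + h, y_n + h·k1); y_{n+1} = y_n + (h/2)·(k1 + k2).
t=1.000000, y=-1.750000:
  k1 = f(1.000000, -1.750000) = -6.650000
  k2 = f(1.270000, -3.545500) = -19.838845
  y ← -1.750000 + (0.27/2)·(-6.650000 + (-19.838845)) = -5.325994
y(1.27) ≈ -5.3260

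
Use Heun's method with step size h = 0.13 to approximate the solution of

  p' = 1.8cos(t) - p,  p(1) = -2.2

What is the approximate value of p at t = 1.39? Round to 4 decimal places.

-1.2886

Heun: k1 = f(t_n, p_n); k2 = f(t_n + h, p_n + h·k1); p_{n+1} = p_n + (h/2)·(k1 + k2).
t=1.000000, p=-2.200000:
  k1 = f(1.000000, -2.200000) = 3.172544
  k2 = f(1.130000, -1.787569) = 2.555557
  p ← -2.200000 + (0.13/2)·(3.172544 + 2.555557) = -1.827673
t=1.130000, p=-1.827673:
  k1 = f(1.130000, -1.827673) = 2.595661
  k2 = f(1.260000, -1.490237) = 2.040708
  p ← -1.827673 + (0.13/2)·(2.595661 + 2.040708) = -1.526309
t=1.260000, p=-1.526309:
  k1 = f(1.260000, -1.526309) = 2.076780
  k2 = f(1.390000, -1.256328) = 1.579991
  p ← -1.526309 + (0.13/2)·(2.076780 + 1.579991) = -1.288619
p(1.39) ≈ -1.2886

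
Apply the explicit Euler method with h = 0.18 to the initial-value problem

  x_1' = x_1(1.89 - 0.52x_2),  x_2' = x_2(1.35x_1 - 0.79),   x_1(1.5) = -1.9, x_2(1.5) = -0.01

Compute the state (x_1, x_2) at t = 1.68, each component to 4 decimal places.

-2.5482, -0.0040

Euler on (x_1,x_2): x_1_{n+1} = x_1_n + h·x_1', x_2_{n+1} = x_2_n + h·x_2'.
1.500000: (-1.900000, -0.010000); f=(-3.600880, 0.033550) → (-2.548158, -0.003961)
(x_1(1.68), x_2(1.68)) ≈ (-2.5482, -0.0040)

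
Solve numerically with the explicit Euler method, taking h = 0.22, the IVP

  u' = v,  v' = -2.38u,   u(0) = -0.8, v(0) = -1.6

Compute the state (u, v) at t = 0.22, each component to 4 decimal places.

-1.1520, -1.1811

Euler on (u,v): u_{n+1} = u_n + h·u', v_{n+1} = v_n + h·v'.
0.000000: (-0.800000, -1.600000); f=(-1.600000, 1.904000) → (-1.152000, -1.181120)
(u(0.22), v(0.22)) ≈ (-1.1520, -1.1811)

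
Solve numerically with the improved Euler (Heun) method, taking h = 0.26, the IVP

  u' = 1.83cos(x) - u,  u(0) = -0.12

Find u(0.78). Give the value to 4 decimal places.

0.8008

Heun: k1 = f(x_n, u_n); k2 = f(x_n + h, u_n + h·k1); u_{n+1} = u_n + (h/2)·(k1 + k2).
x=0.000000, u=-0.120000:
  k1 = f(0.000000, -0.120000) = 1.950000
  k2 = f(0.260000, 0.387000) = 1.381494
  u ← -0.120000 + (0.26/2)·(1.950000 + 1.381494) = 0.313094
x=0.260000, u=0.313094:
  k1 = f(0.260000, 0.313094) = 1.455399
  k2 = f(0.520000, 0.691498) = 0.896611
  u ← 0.313094 + (0.26/2)·(1.455399 + 0.896611) = 0.618856
x=0.520000, u=0.618856:
  k1 = f(0.520000, 0.618856) = 0.969254
  k2 = f(0.780000, 0.870861) = 0.430110
  u ← 0.618856 + (0.26/2)·(0.969254 + 0.430110) = 0.800773
u(0.78) ≈ 0.8008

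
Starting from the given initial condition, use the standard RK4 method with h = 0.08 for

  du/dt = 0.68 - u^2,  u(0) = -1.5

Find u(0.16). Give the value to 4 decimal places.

RK4: k1 = f(t_n, u_n); k2 = f(t_n + h/2, u_n + (h/2)·k1); k3 = f(t_n + h/2, u_n + (h/2)·k2); k4 = f(t_n + h, u_n + h·k3); u_{n+1} = u_n + (h/6)·(k1 + 2k2 + 2k3 + k4).
t=0.000000, u=-1.500000:
  k1 = f(0.000000, -1.500000) = -1.570000
  k2 = f(0.040000, -1.562800) = -1.762344
  k3 = f(0.040000, -1.570494) = -1.786451
  k4 = f(0.080000, -1.642916) = -2.019173
  u ← -1.500000 + (0.08/6)·(k1 + 2k2 + 2k3 + k4) = -1.642490
t=0.080000, u=-1.642490:
  k1 = f(0.080000, -1.642490) = -2.017774
  k2 = f(0.120000, -1.723201) = -2.289422
  k3 = f(0.120000, -1.734067) = -2.326989
  k4 = f(0.160000, -1.828649) = -2.663958
  u ← -1.642490 + (0.08/6)·(k1 + 2k2 + 2k3 + k4) = -1.828018
u(0.16) ≈ -1.8280

-1.8280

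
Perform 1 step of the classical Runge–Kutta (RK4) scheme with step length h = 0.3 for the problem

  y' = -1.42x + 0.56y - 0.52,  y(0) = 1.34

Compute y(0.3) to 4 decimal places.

1.3476

RK4: k1 = f(x_n, y_n); k2 = f(x_n + h/2, y_n + (h/2)·k1); k3 = f(x_n + h/2, y_n + (h/2)·k2); k4 = f(x_n + h, y_n + h·k3); y_{n+1} = y_n + (h/6)·(k1 + 2k2 + 2k3 + k4).
x=0.000000, y=1.340000:
  k1 = f(0.000000, 1.340000) = 0.230400
  k2 = f(0.150000, 1.374560) = 0.036754
  k3 = f(0.150000, 1.345513) = 0.020487
  k4 = f(0.300000, 1.346146) = -0.192158
  y ← 1.340000 + (0.3/6)·(k1 + 2k2 + 2k3 + k4) = 1.347636
y(0.3) ≈ 1.3476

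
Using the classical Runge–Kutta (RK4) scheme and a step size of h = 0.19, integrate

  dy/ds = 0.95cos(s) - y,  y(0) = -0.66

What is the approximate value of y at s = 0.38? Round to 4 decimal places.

-0.1589

RK4: k1 = f(s_n, y_n); k2 = f(s_n + h/2, y_n + (h/2)·k1); k3 = f(s_n + h/2, y_n + (h/2)·k2); k4 = f(s_n + h, y_n + h·k3); y_{n+1} = y_n + (h/6)·(k1 + 2k2 + 2k3 + k4).
s=0.000000, y=-0.660000:
  k1 = f(0.000000, -0.660000) = 1.610000
  k2 = f(0.095000, -0.507050) = 1.452766
  k3 = f(0.095000, -0.521987) = 1.467704
  k4 = f(0.190000, -0.381136) = 1.314040
  y ← -0.660000 + (0.19/6)·(k1 + 2k2 + 2k3 + k4) = -0.382442
s=0.190000, y=-0.382442:
  k1 = f(0.190000, -0.382442) = 1.315346
  k2 = f(0.285000, -0.257484) = 1.169163
  k3 = f(0.285000, -0.271372) = 1.183050
  k4 = f(0.380000, -0.157663) = 1.039894
  y ← -0.382442 + (0.19/6)·(k1 + 2k2 + 2k3 + k4) = -0.158886
y(0.38) ≈ -0.1589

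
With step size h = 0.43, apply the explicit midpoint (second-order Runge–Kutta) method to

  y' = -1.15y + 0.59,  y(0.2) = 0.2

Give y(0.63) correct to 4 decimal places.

0.3165

Midpoint: k1 = f(s_n, y_n); k2 = f(s_n + h/2, y_n + (h/2)·k1); y_{n+1} = y_n + h·k2.
s=0.200000, y=0.200000:
  k1 = f(0.200000, 0.200000) = 0.360000
  k2 = f(0.415000, 0.277400) = 0.270990
  y ← 0.200000 + 0.43·0.270990 = 0.316526
y(0.63) ≈ 0.3165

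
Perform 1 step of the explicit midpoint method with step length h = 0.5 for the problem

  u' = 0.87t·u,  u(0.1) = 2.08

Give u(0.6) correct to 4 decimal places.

2.4036

Midpoint: k1 = f(t_n, u_n); k2 = f(t_n + h/2, u_n + (h/2)·k1); u_{n+1} = u_n + h·k2.
t=0.100000, u=2.080000:
  k1 = f(0.100000, 2.080000) = 0.180960
  k2 = f(0.350000, 2.125240) = 0.647136
  u ← 2.080000 + 0.5·0.647136 = 2.403568
u(0.6) ≈ 2.4036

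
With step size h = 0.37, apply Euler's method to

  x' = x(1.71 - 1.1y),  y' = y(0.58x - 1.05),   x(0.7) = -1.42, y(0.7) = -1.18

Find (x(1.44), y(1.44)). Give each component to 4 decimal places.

-5.3408, 0.0117

Euler on (x,y): x_{n+1} = x_n + h·x', y_{n+1} = y_n + h·y'.
0.700000: (-1.420000, -1.180000); f=(-4.271360, 2.210848) → (-3.000403, -0.361986)
1.070000: (-3.000403, -0.361986); f=(-6.325405, 1.010026) → (-5.340803, 0.011723)
(x(1.44), y(1.44)) ≈ (-5.3408, 0.0117)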